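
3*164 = 492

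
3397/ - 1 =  - 3397/1 = - 3397.00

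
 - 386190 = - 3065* 126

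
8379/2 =8379/2 = 4189.50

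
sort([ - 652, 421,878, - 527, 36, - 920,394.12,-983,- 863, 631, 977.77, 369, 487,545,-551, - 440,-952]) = [-983, - 952, - 920,-863,-652, - 551, - 527,- 440,36, 369 , 394.12 , 421,487, 545, 631,878, 977.77]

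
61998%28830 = 4338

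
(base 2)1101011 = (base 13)83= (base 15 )72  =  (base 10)107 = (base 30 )3H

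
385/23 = 16+17/23=16.74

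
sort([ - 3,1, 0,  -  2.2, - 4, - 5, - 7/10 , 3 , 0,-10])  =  [ - 10, - 5, - 4, - 3, - 2.2, - 7/10,0,0,1,3] 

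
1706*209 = 356554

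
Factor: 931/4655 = 5^ (-1) = 1/5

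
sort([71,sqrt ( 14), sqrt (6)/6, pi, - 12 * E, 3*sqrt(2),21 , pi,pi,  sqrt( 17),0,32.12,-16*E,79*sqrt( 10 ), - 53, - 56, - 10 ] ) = [-56, - 53,  -  16 * E, - 12*E, - 10, 0,sqrt( 6) /6,  pi , pi, pi, sqrt( 14),sqrt (17 ),3 *sqrt(2),21,32.12,  71,79*sqrt( 10 ) ]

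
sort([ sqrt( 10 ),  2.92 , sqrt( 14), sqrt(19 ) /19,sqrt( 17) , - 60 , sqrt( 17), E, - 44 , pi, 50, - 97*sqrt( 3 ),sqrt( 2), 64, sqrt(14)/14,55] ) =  [ - 97 * sqrt( 3 ), - 60, - 44, sqrt( 19)/19, sqrt ( 14 )/14,sqrt( 2 ), E, 2.92,pi,sqrt( 10), sqrt( 14 ),  sqrt(17),sqrt(17), 50, 55, 64 ]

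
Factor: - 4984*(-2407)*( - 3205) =  -  38448744040=- 2^3 * 5^1 * 7^1*29^1*83^1 * 89^1*641^1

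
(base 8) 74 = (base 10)60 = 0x3C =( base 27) 26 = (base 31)1T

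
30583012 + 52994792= 83577804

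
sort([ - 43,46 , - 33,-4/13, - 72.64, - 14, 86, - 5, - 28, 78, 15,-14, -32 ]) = [ - 72.64, - 43, - 33,  -  32,- 28,- 14,- 14, - 5,  -  4/13,15,  46, 78,  86]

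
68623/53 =1294+41/53=1294.77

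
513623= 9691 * 53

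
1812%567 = 111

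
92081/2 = 92081/2 = 46040.50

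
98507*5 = 492535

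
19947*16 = 319152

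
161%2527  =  161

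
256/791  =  256/791= 0.32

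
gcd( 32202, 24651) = 9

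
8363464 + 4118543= 12482007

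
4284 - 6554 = - 2270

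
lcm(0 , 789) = 0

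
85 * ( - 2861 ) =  - 243185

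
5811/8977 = 5811/8977=0.65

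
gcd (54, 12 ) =6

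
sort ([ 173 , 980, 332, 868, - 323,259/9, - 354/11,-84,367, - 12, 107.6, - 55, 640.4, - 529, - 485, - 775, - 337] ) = [ - 775 ,- 529, - 485, - 337,- 323, - 84, - 55,- 354/11, - 12  ,  259/9, 107.6, 173, 332,367, 640.4, 868,  980 ]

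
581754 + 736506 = 1318260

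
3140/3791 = 3140/3791 = 0.83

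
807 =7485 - 6678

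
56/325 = 56/325 = 0.17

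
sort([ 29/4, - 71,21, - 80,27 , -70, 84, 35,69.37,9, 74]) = [ - 80, - 71 ,  -  70,  29/4,9, 21,27 , 35 , 69.37, 74, 84]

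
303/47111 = 303/47111 = 0.01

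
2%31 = 2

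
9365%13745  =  9365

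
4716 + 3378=8094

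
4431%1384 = 279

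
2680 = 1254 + 1426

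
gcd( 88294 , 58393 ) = 1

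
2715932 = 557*4876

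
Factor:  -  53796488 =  - 2^3 * 103^1 * 65287^1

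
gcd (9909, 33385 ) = 1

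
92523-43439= 49084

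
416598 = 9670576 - 9253978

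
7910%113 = 0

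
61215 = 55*1113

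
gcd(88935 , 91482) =3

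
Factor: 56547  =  3^2*61^1*103^1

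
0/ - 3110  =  0/1=- 0.00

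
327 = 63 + 264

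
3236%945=401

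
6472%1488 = 520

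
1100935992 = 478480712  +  622455280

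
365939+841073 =1207012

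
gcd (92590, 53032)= 2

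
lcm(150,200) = 600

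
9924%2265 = 864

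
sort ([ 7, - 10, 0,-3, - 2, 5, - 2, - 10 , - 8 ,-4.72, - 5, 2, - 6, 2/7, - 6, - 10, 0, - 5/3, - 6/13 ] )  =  [ -10, - 10, - 10, - 8 , - 6 , - 6, - 5 , - 4.72, - 3, - 2, -2, - 5/3, - 6/13, 0, 0 , 2/7, 2, 5,  7 ]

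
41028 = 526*78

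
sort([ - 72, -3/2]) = [- 72,-3/2 ] 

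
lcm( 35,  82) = 2870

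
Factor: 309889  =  431^1*719^1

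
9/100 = 9/100 = 0.09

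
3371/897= 3 + 680/897= 3.76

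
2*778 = 1556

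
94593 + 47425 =142018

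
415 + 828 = 1243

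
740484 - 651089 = 89395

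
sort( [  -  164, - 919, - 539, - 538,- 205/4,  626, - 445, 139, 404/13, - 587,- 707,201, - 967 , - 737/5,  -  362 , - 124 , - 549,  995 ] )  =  [ - 967,-919 , - 707,-587,-549, - 539, - 538, - 445, - 362 ,  -  164, - 737/5, - 124,-205/4, 404/13,139,201, 626,  995 ] 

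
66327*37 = 2454099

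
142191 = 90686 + 51505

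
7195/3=7195/3 = 2398.33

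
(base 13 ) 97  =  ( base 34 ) 3m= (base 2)1111100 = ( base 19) 6A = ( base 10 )124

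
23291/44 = 23291/44 =529.34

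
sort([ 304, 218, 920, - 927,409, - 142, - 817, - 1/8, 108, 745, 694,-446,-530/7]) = [ - 927  , - 817, - 446,  -  142 ,-530/7, - 1/8, 108, 218,304,409, 694,745,920 ]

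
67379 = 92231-24852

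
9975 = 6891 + 3084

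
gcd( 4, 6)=2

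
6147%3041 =65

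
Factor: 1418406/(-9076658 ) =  - 709203/4538329 = - 3^1*11^1*21491^1* 4538329^(-1) 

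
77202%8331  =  2223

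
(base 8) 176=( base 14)90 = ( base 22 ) 5g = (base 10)126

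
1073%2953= 1073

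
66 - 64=2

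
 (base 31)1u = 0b111101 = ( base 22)2H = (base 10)61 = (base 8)75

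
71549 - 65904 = 5645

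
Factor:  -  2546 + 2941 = 5^1*79^1  =  395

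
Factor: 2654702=2^1*1327351^1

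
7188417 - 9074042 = -1885625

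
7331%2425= 56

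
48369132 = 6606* 7322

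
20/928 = 5/232 = 0.02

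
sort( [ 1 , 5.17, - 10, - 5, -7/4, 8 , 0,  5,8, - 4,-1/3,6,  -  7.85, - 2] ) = [ - 10, - 7.85,-5, - 4,-2, - 7/4,-1/3, 0,1, 5, 5.17, 6,8,8] 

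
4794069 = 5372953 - 578884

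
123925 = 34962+88963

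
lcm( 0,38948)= 0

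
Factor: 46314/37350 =5^ ( - 2 )*31^1=31/25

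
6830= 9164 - 2334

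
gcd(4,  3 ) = 1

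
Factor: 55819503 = 3^3*47^1 * 43987^1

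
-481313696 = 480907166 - 962220862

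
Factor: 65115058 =2^1 * 53^1*614293^1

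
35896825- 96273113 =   -  60376288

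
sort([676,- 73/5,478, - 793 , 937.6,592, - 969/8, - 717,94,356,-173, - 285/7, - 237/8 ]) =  [ - 793, - 717, - 173, - 969/8, - 285/7,- 237/8 ,-73/5,94,356 , 478, 592,676,937.6 ]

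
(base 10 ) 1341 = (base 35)13B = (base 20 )371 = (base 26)1PF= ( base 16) 53D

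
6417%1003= 399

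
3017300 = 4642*650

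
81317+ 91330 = 172647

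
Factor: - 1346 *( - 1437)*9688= 18738548976 = 2^4*3^1 * 7^1 *173^1*479^1*673^1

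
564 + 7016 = 7580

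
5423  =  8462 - 3039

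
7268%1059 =914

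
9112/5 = 1822+2/5 = 1822.40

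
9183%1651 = 928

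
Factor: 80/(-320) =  - 2^(-2)=-1/4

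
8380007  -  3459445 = 4920562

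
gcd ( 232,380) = 4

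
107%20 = 7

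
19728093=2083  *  9471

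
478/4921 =478/4921=0.10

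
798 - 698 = 100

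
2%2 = 0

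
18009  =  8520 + 9489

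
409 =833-424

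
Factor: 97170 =2^1*3^1*5^1*41^1*79^1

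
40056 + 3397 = 43453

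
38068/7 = 5438 + 2/7 = 5438.29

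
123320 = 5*24664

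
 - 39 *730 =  - 28470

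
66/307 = 66/307 = 0.21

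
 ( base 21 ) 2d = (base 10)55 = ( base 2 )110111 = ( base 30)1p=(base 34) 1L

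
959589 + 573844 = 1533433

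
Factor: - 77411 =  - 199^1*389^1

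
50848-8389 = 42459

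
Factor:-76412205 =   -  3^2*5^1*19^1*89371^1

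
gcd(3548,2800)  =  4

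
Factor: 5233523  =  5233523^1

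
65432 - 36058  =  29374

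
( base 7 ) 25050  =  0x1998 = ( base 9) 8880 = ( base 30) 78C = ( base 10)6552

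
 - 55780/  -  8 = 6972+1/2 = 6972.50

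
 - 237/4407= - 79/1469   =  - 0.05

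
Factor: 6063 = 3^1*43^1*47^1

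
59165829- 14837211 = 44328618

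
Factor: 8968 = 2^3*19^1*59^1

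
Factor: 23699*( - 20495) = -5^1*13^1*1823^1*4099^1 = - 485711005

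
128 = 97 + 31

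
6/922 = 3/461 = 0.01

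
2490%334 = 152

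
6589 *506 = 3334034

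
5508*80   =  440640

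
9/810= 1/90= 0.01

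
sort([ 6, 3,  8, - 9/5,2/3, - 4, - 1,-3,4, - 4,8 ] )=[ - 4 , - 4, - 3, - 9/5, - 1 , 2/3,  3,  4, 6 , 8, 8 ] 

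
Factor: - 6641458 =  - 2^1*17^1*229^1 * 853^1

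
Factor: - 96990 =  - 2^1 * 3^1*5^1*53^1*61^1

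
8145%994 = 193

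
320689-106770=213919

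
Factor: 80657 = 80657^1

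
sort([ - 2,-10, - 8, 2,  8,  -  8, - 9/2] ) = [ - 10,- 8,  -  8,-9/2 , - 2,  2,8 ]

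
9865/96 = 102+73/96=102.76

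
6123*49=300027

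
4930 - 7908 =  - 2978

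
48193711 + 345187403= 393381114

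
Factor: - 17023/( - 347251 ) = 29^1*587^1*347251^( - 1 ) 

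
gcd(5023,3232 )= 1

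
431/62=6  +  59/62 =6.95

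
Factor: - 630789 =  - 3^1*210263^1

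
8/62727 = 8/62727 = 0.00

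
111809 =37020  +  74789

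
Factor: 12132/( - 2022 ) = -2^1*3^1 =- 6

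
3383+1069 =4452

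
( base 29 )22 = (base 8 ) 74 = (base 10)60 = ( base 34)1Q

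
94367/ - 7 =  - 13481 + 0/1 = - 13481.00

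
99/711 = 11/79 =0.14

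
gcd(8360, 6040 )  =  40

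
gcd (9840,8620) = 20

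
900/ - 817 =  - 900/817 = - 1.10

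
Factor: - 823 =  - 823^1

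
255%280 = 255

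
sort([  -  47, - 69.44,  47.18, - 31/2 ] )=[ - 69.44, - 47,  -  31/2,47.18 ] 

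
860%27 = 23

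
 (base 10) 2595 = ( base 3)10120010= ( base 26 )3LL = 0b101000100011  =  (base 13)1248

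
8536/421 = 20 +116/421 = 20.28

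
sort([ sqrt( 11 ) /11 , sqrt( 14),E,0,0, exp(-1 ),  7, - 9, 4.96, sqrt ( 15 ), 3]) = [ - 9, 0,0, sqrt( 11)/11, exp( - 1), E, 3, sqrt(14) , sqrt( 15 ),4.96,7]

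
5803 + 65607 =71410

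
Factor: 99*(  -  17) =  - 1683 = -3^2*11^1 *17^1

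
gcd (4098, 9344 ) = 2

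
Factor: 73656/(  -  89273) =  - 2^3*3^3*11^1*31^1*89273^( - 1) 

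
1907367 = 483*3949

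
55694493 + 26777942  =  82472435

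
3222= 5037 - 1815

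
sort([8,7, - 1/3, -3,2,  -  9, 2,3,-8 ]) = [ - 9,-8,-3,-1/3, 2,2, 3, 7, 8 ] 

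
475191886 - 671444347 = - 196252461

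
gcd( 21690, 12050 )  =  2410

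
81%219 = 81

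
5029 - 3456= 1573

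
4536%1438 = 222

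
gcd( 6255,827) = 1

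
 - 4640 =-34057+29417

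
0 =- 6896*0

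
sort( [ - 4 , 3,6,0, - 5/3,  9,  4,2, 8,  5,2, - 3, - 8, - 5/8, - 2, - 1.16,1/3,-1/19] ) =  [ - 8, - 4 , - 3,-2, - 5/3, - 1.16, - 5/8, - 1/19, 0,1/3,2, 2,3, 4,  5, 6,  8,  9] 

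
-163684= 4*( - 40921) 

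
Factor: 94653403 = 13^1*7281031^1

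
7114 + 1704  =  8818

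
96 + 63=159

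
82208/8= 10276 = 10276.00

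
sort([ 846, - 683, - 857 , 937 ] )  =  [  -  857,-683 , 846,937]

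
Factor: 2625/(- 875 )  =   - 3^1  =  - 3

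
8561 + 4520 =13081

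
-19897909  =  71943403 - 91841312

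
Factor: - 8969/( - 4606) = 2^( - 1 ) *7^( -2 )*47^( - 1) * 8969^1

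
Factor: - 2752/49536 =-2^( - 1)*3^ (-2 )=- 1/18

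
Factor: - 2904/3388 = -2^1 * 3^1*7^( - 1) = - 6/7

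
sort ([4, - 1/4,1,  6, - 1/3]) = [- 1/3, - 1/4,1,4,  6]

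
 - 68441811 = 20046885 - 88488696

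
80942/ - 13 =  - 6227 + 9/13 = - 6226.31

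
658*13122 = 8634276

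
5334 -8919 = -3585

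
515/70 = 103/14= 7.36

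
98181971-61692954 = 36489017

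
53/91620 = 53/91620 = 0.00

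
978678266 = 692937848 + 285740418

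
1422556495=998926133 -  - 423630362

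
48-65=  - 17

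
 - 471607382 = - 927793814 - -456186432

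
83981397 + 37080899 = 121062296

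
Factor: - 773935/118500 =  - 154787/23700 = - 2^( - 2 ) * 3^( - 1 )*5^ ( - 2 ) * 79^(-1)*154787^1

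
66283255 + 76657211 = 142940466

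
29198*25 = 729950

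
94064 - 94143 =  - 79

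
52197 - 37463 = 14734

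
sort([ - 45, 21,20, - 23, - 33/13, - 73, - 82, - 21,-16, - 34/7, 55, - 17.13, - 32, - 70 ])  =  [ - 82, - 73, - 70, - 45, - 32, - 23,-21, - 17.13, - 16, - 34/7, - 33/13, 20,21, 55] 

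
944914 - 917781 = 27133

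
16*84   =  1344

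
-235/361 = -1  +  126/361 = - 0.65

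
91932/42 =15322/7 = 2188.86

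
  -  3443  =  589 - 4032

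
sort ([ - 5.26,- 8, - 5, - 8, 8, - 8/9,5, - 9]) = [ - 9,- 8,  -  8, - 5.26, - 5,-8/9,  5,8 ]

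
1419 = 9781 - 8362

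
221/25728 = 221/25728 = 0.01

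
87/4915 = 87/4915 = 0.02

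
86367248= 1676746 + 84690502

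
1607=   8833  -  7226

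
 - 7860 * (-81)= 636660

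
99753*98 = 9775794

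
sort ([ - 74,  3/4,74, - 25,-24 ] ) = [  -  74,-25,-24 , 3/4,74 ]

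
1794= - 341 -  - 2135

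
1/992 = 1/992 = 0.00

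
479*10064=4820656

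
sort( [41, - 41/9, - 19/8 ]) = [-41/9, - 19/8,41 ] 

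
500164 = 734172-234008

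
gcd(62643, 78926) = 19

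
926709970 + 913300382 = 1840010352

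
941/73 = 941/73= 12.89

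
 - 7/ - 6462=7/6462 =0.00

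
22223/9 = 22223/9 = 2469.22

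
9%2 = 1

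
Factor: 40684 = 2^2*7^1 * 1453^1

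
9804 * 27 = 264708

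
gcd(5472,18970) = 2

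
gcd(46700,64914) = 2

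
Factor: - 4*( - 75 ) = 300 =2^2 * 3^1*5^2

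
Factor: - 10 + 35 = 5^2 = 25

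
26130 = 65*402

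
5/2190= 1/438 = 0.00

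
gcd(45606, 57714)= 6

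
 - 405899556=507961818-913861374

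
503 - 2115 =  - 1612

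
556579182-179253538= 377325644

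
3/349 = 3/349 = 0.01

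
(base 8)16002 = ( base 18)1426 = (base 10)7170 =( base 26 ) AFK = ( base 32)702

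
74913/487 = 74913/487 = 153.83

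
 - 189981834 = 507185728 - 697167562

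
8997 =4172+4825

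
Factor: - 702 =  - 2^1 * 3^3*13^1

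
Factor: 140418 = 2^1*3^2*29^1*269^1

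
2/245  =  2/245 = 0.01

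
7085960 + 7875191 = 14961151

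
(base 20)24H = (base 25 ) 1AM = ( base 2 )1110000001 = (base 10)897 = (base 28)141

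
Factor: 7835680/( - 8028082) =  - 2^4 * 5^1*227^( -1)  *  17683^( - 1 )*48973^1 = -3917840/4014041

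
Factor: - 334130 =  - 2^1*5^1  *  33413^1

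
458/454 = 229/227 = 1.01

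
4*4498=17992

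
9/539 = 9/539 = 0.02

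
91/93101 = 91/93101 = 0.00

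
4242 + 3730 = 7972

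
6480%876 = 348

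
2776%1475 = 1301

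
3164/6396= 791/1599 = 0.49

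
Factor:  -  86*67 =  - 2^1 * 43^1*67^1 = - 5762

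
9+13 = 22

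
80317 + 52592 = 132909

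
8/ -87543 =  - 8/87543 = -  0.00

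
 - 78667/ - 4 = 19666  +  3/4=19666.75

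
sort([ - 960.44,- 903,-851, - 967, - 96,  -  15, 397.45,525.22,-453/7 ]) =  [ - 967, -960.44,  -  903, - 851, - 96,-453/7, - 15,397.45, 525.22]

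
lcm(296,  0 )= 0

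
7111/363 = 7111/363= 19.59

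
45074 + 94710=139784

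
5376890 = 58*92705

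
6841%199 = 75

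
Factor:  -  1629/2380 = -2^(-2)*3^2*5^ ( - 1)*7^( - 1)*17^(-1)*181^1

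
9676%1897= 191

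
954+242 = 1196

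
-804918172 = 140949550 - 945867722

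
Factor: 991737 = 3^3* 23^1*1597^1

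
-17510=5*( - 3502)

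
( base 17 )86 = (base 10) 142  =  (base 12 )BA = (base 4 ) 2032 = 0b10001110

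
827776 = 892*928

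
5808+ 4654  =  10462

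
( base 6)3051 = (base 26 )103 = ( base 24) 147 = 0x2A7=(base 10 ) 679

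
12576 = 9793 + 2783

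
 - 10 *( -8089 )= 80890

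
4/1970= 2/985=0.00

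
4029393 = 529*7617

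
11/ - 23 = - 1 + 12/23 =-  0.48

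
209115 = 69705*3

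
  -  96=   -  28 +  - 68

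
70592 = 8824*8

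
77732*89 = 6918148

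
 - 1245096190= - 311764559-933331631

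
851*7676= 6532276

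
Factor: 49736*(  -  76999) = - 3829622264= - 2^3*13^1*5923^1*6217^1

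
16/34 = 8/17 = 0.47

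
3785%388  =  293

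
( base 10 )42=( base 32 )1a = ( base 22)1k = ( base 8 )52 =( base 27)1F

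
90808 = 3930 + 86878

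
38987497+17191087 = 56178584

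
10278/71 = 10278/71 = 144.76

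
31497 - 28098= 3399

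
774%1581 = 774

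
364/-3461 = -1  +  3097/3461 = - 0.11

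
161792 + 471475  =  633267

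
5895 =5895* 1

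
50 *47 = 2350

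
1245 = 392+853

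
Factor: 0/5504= 0 = 0^1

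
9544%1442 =892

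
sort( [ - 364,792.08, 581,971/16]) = [ -364, 971/16,581, 792.08]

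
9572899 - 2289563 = 7283336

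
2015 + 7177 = 9192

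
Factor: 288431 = 11^1*13^1*2017^1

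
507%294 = 213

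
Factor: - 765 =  - 3^2*5^1*17^1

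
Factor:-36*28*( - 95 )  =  95760 = 2^4 * 3^2*5^1*7^1* 19^1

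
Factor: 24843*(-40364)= - 2^2*3^1 * 7^2*13^2*10091^1=-  1002762852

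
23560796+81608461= 105169257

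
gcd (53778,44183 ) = 1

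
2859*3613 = 10329567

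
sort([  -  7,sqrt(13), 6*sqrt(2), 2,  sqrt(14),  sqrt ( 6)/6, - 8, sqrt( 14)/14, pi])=[ - 8, - 7, sqrt( 14 ) /14,sqrt( 6)/6,  2,pi,sqrt( 13),sqrt(14), 6 * sqrt( 2)] 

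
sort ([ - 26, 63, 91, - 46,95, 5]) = [-46, - 26, 5,  63,91, 95 ]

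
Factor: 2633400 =2^3*3^2  *5^2*7^1*11^1*19^1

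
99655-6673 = 92982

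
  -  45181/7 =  - 45181/7=-  6454.43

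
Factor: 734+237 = 971^1 =971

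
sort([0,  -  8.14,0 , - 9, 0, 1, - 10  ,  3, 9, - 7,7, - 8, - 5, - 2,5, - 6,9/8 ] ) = [-10, - 9, - 8.14, - 8, - 7, - 6 ,- 5, - 2 , 0, 0,0, 1 , 9/8, 3, 5, 7,9]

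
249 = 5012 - 4763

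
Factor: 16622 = 2^1 * 8311^1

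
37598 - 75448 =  - 37850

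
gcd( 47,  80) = 1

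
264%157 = 107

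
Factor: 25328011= 17^1  *53^1*28111^1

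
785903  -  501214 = 284689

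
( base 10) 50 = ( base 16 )32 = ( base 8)62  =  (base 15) 35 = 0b110010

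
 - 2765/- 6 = 460+5/6=460.83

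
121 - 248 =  -127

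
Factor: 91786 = 2^1*45893^1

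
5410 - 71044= -65634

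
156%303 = 156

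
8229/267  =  2743/89  =  30.82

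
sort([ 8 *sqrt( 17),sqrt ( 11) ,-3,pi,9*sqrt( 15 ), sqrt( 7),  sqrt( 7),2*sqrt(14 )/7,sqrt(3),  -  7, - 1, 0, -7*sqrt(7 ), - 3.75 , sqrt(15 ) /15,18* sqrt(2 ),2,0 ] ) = [ - 7*sqrt(7 ), - 7, - 3.75, - 3,  -  1,0, 0, sqrt ( 15 ) /15,2*sqrt(14) /7 , sqrt(3),2,sqrt(7), sqrt(7),pi , sqrt(11) , 18*sqrt(2),8 * sqrt ( 17 ) , 9*sqrt( 15)]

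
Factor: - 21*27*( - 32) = 18144 = 2^5 * 3^4*7^1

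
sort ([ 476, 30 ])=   [30, 476]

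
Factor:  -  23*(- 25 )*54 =31050  =  2^1 * 3^3*5^2*23^1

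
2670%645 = 90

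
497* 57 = 28329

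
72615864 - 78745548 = - 6129684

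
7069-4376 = 2693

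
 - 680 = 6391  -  7071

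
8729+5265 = 13994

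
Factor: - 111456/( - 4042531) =2^5*3^4* 43^1*61^( - 1)* 66271^ (-1)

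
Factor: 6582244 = 2^2*1645561^1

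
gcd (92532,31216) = 4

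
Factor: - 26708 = -2^2*11^1*607^1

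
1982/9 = 220  +  2/9 = 220.22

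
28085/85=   330  +  7/17 =330.41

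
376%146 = 84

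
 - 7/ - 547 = 7/547 = 0.01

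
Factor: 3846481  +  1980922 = 43^1*53^1 * 2557^1 = 5827403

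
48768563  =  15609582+33158981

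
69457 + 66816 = 136273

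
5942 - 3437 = 2505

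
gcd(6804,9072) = 2268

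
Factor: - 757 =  - 757^1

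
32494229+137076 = 32631305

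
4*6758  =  27032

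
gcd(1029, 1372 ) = 343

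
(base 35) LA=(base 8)1351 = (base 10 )745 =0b1011101001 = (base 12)521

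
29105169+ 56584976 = 85690145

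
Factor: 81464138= 2^1*7^1* 719^1*8093^1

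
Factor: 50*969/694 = 3^1*5^2 *17^1*19^1*347^(-1) =24225/347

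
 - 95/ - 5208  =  95/5208 = 0.02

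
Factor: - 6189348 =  - 2^2 * 3^1*11^1*46889^1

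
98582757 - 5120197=93462560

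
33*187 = 6171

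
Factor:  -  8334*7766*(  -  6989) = 452340967716  =  2^2*3^2*11^1*29^1*241^1*353^1 *463^1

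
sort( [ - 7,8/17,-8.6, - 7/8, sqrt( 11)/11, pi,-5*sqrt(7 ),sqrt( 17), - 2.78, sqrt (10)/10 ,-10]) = [- 5*sqrt( 7), - 10, - 8.6, - 7 , - 2.78, - 7/8, sqrt( 11 ) /11, sqrt( 10 ) /10  ,  8/17, pi, sqrt( 17)]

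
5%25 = 5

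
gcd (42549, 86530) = 1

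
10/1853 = 10/1853 = 0.01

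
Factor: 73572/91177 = 2^2 *3^1*73^ (  -  1 )*1249^(-1)*6131^1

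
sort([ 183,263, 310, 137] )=[ 137,183, 263,  310]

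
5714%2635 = 444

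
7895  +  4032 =11927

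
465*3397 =1579605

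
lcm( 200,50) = 200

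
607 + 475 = 1082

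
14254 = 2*7127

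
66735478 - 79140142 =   -  12404664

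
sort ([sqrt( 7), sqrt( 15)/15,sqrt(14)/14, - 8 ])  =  [ - 8 , sqrt( 15) /15,sqrt( 14 )/14,  sqrt (7) ] 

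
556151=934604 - 378453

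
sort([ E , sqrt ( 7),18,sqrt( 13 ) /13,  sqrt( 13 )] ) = [ sqrt( 13)/13 , sqrt( 7 ), E, sqrt( 13 ), 18] 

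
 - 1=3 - 4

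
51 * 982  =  50082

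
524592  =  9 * 58288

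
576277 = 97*5941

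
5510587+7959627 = 13470214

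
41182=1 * 41182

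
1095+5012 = 6107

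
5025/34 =147 + 27/34 = 147.79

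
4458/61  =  4458/61 = 73.08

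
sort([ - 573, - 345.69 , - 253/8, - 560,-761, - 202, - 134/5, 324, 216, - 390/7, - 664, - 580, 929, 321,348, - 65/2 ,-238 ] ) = [ - 761, - 664, - 580  , - 573, - 560, - 345.69, - 238, -202, - 390/7, - 65/2,-253/8, - 134/5, 216, 321, 324, 348 , 929]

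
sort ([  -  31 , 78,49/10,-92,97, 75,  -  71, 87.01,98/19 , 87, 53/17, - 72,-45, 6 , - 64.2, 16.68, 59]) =[  -  92, - 72,-71, - 64.2,- 45 , - 31,53/17 , 49/10, 98/19,  6, 16.68,59,75  ,  78,87 , 87.01,97]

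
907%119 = 74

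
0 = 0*42842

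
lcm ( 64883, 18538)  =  129766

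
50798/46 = 1104  +  7/23=   1104.30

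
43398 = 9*4822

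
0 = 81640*0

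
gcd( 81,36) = 9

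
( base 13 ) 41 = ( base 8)65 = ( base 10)53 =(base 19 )2f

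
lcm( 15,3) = 15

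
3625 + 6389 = 10014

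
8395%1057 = 996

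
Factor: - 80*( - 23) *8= 2^7  *  5^1*23^1 = 14720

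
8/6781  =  8/6781 = 0.00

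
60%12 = 0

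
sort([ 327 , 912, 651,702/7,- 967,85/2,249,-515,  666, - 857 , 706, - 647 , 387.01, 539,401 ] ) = [ - 967,-857, - 647, - 515, 85/2,702/7,249, 327,387.01,401,539  ,  651, 666,706, 912 ]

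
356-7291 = - 6935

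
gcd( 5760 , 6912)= 1152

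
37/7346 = 37/7346=0.01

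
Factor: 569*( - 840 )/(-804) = 39830/67 = 2^1*5^1*7^1*67^( - 1 )*569^1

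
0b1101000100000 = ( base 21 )f3a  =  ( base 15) 1EAD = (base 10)6688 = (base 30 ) 7CS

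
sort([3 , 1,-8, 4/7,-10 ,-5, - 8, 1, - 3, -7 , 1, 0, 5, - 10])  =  [-10, - 10,-8, -8,-7, -5,-3,0,  4/7,  1, 1,  1, 3,  5 ] 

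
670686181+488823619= 1159509800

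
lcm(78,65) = 390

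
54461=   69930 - 15469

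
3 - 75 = -72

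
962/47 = 962/47=20.47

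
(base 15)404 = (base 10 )904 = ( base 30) 104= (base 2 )1110001000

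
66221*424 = 28077704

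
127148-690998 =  - 563850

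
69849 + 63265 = 133114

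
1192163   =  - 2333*( - 511) 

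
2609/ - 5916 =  - 1 + 3307/5916  =  -  0.44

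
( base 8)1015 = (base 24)ll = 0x20D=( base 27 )JC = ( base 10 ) 525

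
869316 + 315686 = 1185002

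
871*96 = 83616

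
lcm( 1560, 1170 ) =4680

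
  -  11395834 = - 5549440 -5846394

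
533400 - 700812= - 167412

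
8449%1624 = 329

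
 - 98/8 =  - 13 + 3/4= - 12.25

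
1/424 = 1/424  =  0.00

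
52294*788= 41207672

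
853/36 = 853/36 =23.69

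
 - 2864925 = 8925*( - 321)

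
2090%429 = 374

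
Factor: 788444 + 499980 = 1288424 = 2^3*161053^1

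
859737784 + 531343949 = 1391081733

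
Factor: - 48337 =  - 48337^1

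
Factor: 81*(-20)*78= - 2^3*3^5*5^1*13^1  =  -126360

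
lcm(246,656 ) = 1968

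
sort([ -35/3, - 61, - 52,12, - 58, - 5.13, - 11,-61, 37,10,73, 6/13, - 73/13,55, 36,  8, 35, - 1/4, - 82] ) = [ - 82, - 61,-61,- 58,-52, - 35/3, - 11, - 73/13,-5.13, - 1/4 , 6/13, 8,10, 12, 35,36 , 37, 55,73] 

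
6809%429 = 374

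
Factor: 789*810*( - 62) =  - 39623580=- 2^2*3^5* 5^1*31^1*263^1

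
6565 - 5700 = 865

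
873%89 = 72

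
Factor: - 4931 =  - 4931^1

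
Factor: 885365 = 5^1*13^1*53^1*257^1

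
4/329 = 4/329 = 0.01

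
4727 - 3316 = 1411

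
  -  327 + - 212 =-539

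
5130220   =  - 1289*( - 3980) 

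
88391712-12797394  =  75594318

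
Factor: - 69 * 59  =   - 3^1* 23^1*59^1 =- 4071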